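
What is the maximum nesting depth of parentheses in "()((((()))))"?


Input: "()((((()))))"
Tracking depth:
  Position 0 '(': depth becomes 1
  Position 1 ')': depth becomes 0
  Position 2 '(': depth becomes 1
  Position 3 '(': depth becomes 2
  Position 4 '(': depth becomes 3
  Position 5 '(': depth becomes 4
  Position 6 '(': depth becomes 5
  Position 7 ')': depth becomes 4
  Position 8 ')': depth becomes 3
  Position 9 ')': depth becomes 2
  Position 10 ')': depth becomes 1
  Position 11 ')': depth becomes 0
Maximum depth reached: 5

5


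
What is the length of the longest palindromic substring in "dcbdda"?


Input: "dcbdda"
Checking substrings for palindromes:
  [3:5] "dd" (len 2) => palindrome
Longest palindromic substring: "dd" with length 2

2


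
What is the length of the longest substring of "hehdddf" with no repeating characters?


Input: "hehdddf"
Sliding window (track last position of each char):
  Position 0 ('h'): window [0,0] length 1 -- new best
  Position 1 ('e'): window [0,1] length 2 -- new best
  Position 2 ('h'): repeat (last at 0), move window start to 1
  Position 2 ('h'): window [1,2] length 2
  Position 3 ('d'): window [1,3] length 3 -- new best
  Position 4 ('d'): repeat (last at 3), move window start to 4
  Position 4 ('d'): window [4,4] length 1
  Position 5 ('d'): repeat (last at 4), move window start to 5
  Position 5 ('d'): window [5,5] length 1
  Position 6 ('f'): window [5,6] length 2
Longest substring with no repeats: "ehd" with length 3

3


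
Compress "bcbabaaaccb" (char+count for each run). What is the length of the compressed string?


Input: bcbabaaaccb
Runs:
  'b' x 1 => "b1"
  'c' x 1 => "c1"
  'b' x 1 => "b1"
  'a' x 1 => "a1"
  'b' x 1 => "b1"
  'a' x 3 => "a3"
  'c' x 2 => "c2"
  'b' x 1 => "b1"
Compressed: "b1c1b1a1b1a3c2b1"
Compressed length: 16

16


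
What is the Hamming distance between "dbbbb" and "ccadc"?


Comparing "dbbbb" and "ccadc" position by position:
  Position 0: 'd' vs 'c' => differ
  Position 1: 'b' vs 'c' => differ
  Position 2: 'b' vs 'a' => differ
  Position 3: 'b' vs 'd' => differ
  Position 4: 'b' vs 'c' => differ
Total differences (Hamming distance): 5

5


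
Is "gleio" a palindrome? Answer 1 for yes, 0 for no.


Input: gleio
Reversed: oielg
  Compare pos 0 ('g') with pos 4 ('o'): MISMATCH
  Compare pos 1 ('l') with pos 3 ('i'): MISMATCH
Result: not a palindrome

0


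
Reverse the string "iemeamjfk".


Input: iemeamjfk
Reading characters right to left:
  Position 8: 'k'
  Position 7: 'f'
  Position 6: 'j'
  Position 5: 'm'
  Position 4: 'a'
  Position 3: 'e'
  Position 2: 'm'
  Position 1: 'e'
  Position 0: 'i'
Reversed: kfjmaemei

kfjmaemei


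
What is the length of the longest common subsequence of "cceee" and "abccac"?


LCS of "cceee" and "abccac"
DP table:
           a    b    c    c    a    c
      0    0    0    0    0    0    0
  c   0    0    0    1    1    1    1
  c   0    0    0    1    2    2    2
  e   0    0    0    1    2    2    2
  e   0    0    0    1    2    2    2
  e   0    0    0    1    2    2    2
LCS length = dp[5][6] = 2

2


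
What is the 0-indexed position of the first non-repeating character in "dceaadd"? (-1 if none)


Input: dceaadd
Character frequencies:
  'a': 2
  'c': 1
  'd': 3
  'e': 1
Scanning left to right for freq == 1:
  Position 0 ('d'): freq=3, skip
  Position 1 ('c'): unique! => answer = 1

1


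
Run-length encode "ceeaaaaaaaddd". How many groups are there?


Input: ceeaaaaaaaddd
Scanning for consecutive runs:
  Group 1: 'c' x 1 (positions 0-0)
  Group 2: 'e' x 2 (positions 1-2)
  Group 3: 'a' x 7 (positions 3-9)
  Group 4: 'd' x 3 (positions 10-12)
Total groups: 4

4


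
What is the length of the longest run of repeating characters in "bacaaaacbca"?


Input: "bacaaaacbca"
Scanning for longest run:
  Position 1 ('a'): new char, reset run to 1
  Position 2 ('c'): new char, reset run to 1
  Position 3 ('a'): new char, reset run to 1
  Position 4 ('a'): continues run of 'a', length=2
  Position 5 ('a'): continues run of 'a', length=3
  Position 6 ('a'): continues run of 'a', length=4
  Position 7 ('c'): new char, reset run to 1
  Position 8 ('b'): new char, reset run to 1
  Position 9 ('c'): new char, reset run to 1
  Position 10 ('a'): new char, reset run to 1
Longest run: 'a' with length 4

4


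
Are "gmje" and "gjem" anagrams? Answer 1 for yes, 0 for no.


Strings: "gmje", "gjem"
Sorted first:  egjm
Sorted second: egjm
Sorted forms match => anagrams

1


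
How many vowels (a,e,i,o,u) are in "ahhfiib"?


Input: ahhfiib
Checking each character:
  'a' at position 0: vowel (running total: 1)
  'h' at position 1: consonant
  'h' at position 2: consonant
  'f' at position 3: consonant
  'i' at position 4: vowel (running total: 2)
  'i' at position 5: vowel (running total: 3)
  'b' at position 6: consonant
Total vowels: 3

3


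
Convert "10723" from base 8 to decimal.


Input: "10723" in base 8
Positional expansion:
  Digit '1' (value 1) x 8^4 = 4096
  Digit '0' (value 0) x 8^3 = 0
  Digit '7' (value 7) x 8^2 = 448
  Digit '2' (value 2) x 8^1 = 16
  Digit '3' (value 3) x 8^0 = 3
Sum = 4563

4563


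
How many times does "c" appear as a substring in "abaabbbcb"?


Searching for "c" in "abaabbbcb"
Scanning each position:
  Position 0: "a" => no
  Position 1: "b" => no
  Position 2: "a" => no
  Position 3: "a" => no
  Position 4: "b" => no
  Position 5: "b" => no
  Position 6: "b" => no
  Position 7: "c" => MATCH
  Position 8: "b" => no
Total occurrences: 1

1


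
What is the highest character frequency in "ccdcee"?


Input: ccdcee
Character counts:
  'c': 3
  'd': 1
  'e': 2
Maximum frequency: 3

3


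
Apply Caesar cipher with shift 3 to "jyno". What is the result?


Caesar cipher: shift "jyno" by 3
  'j' (pos 9) + 3 = pos 12 = 'm'
  'y' (pos 24) + 3 = pos 1 = 'b'
  'n' (pos 13) + 3 = pos 16 = 'q'
  'o' (pos 14) + 3 = pos 17 = 'r'
Result: mbqr

mbqr


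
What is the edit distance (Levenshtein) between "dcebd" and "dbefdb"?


Computing edit distance: "dcebd" -> "dbefdb"
DP table:
           d    b    e    f    d    b
      0    1    2    3    4    5    6
  d   1    0    1    2    3    4    5
  c   2    1    1    2    3    4    5
  e   3    2    2    1    2    3    4
  b   4    3    2    2    2    3    3
  d   5    4    3    3    3    2    3
Edit distance = dp[5][6] = 3

3


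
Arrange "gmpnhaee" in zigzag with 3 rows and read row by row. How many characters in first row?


Zigzag "gmpnhaee" into 3 rows:
Placing characters:
  'g' => row 0
  'm' => row 1
  'p' => row 2
  'n' => row 1
  'h' => row 0
  'a' => row 1
  'e' => row 2
  'e' => row 1
Rows:
  Row 0: "gh"
  Row 1: "mnae"
  Row 2: "pe"
First row length: 2

2


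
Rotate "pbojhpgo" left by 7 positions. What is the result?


Input: "pbojhpgo", rotate left by 7
First 7 characters: "pbojhpg"
Remaining characters: "o"
Concatenate remaining + first: "o" + "pbojhpg" = "opbojhpg"

opbojhpg


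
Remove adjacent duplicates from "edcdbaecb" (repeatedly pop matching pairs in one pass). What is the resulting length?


Input: edcdbaecb
Stack-based adjacent duplicate removal:
  Read 'e': push. Stack: e
  Read 'd': push. Stack: ed
  Read 'c': push. Stack: edc
  Read 'd': push. Stack: edcd
  Read 'b': push. Stack: edcdb
  Read 'a': push. Stack: edcdba
  Read 'e': push. Stack: edcdbae
  Read 'c': push. Stack: edcdbaec
  Read 'b': push. Stack: edcdbaecb
Final stack: "edcdbaecb" (length 9)

9


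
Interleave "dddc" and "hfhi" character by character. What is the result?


Interleaving "dddc" and "hfhi":
  Position 0: 'd' from first, 'h' from second => "dh"
  Position 1: 'd' from first, 'f' from second => "df"
  Position 2: 'd' from first, 'h' from second => "dh"
  Position 3: 'c' from first, 'i' from second => "ci"
Result: dhdfdhci

dhdfdhci


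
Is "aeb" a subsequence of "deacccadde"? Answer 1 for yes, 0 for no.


Check if "aeb" is a subsequence of "deacccadde"
Greedy scan:
  Position 0 ('d'): no match needed
  Position 1 ('e'): no match needed
  Position 2 ('a'): matches sub[0] = 'a'
  Position 3 ('c'): no match needed
  Position 4 ('c'): no match needed
  Position 5 ('c'): no match needed
  Position 6 ('a'): no match needed
  Position 7 ('d'): no match needed
  Position 8 ('d'): no match needed
  Position 9 ('e'): matches sub[1] = 'e'
Only matched 2/3 characters => not a subsequence

0


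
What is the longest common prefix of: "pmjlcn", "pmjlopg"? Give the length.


Words: pmjlcn, pmjlopg
  Position 0: all 'p' => match
  Position 1: all 'm' => match
  Position 2: all 'j' => match
  Position 3: all 'l' => match
  Position 4: ('c', 'o') => mismatch, stop
LCP = "pmjl" (length 4)

4


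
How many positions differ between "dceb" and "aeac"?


Comparing "dceb" and "aeac" position by position:
  Position 0: 'd' vs 'a' => DIFFER
  Position 1: 'c' vs 'e' => DIFFER
  Position 2: 'e' vs 'a' => DIFFER
  Position 3: 'b' vs 'c' => DIFFER
Positions that differ: 4

4


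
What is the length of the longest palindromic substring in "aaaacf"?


Input: "aaaacf"
Checking substrings for palindromes:
  [0:4] "aaaa" (len 4) => palindrome
  [0:3] "aaa" (len 3) => palindrome
  [1:4] "aaa" (len 3) => palindrome
  [0:2] "aa" (len 2) => palindrome
  [1:3] "aa" (len 2) => palindrome
  [2:4] "aa" (len 2) => palindrome
Longest palindromic substring: "aaaa" with length 4

4


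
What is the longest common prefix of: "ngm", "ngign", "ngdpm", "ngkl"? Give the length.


Words: ngm, ngign, ngdpm, ngkl
  Position 0: all 'n' => match
  Position 1: all 'g' => match
  Position 2: ('m', 'i', 'd', 'k') => mismatch, stop
LCP = "ng" (length 2)

2


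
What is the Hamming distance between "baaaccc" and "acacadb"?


Comparing "baaaccc" and "acacadb" position by position:
  Position 0: 'b' vs 'a' => differ
  Position 1: 'a' vs 'c' => differ
  Position 2: 'a' vs 'a' => same
  Position 3: 'a' vs 'c' => differ
  Position 4: 'c' vs 'a' => differ
  Position 5: 'c' vs 'd' => differ
  Position 6: 'c' vs 'b' => differ
Total differences (Hamming distance): 6

6


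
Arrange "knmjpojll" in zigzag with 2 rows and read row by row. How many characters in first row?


Zigzag "knmjpojll" into 2 rows:
Placing characters:
  'k' => row 0
  'n' => row 1
  'm' => row 0
  'j' => row 1
  'p' => row 0
  'o' => row 1
  'j' => row 0
  'l' => row 1
  'l' => row 0
Rows:
  Row 0: "kmpjl"
  Row 1: "njol"
First row length: 5

5


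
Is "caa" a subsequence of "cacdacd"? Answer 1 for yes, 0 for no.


Check if "caa" is a subsequence of "cacdacd"
Greedy scan:
  Position 0 ('c'): matches sub[0] = 'c'
  Position 1 ('a'): matches sub[1] = 'a'
  Position 2 ('c'): no match needed
  Position 3 ('d'): no match needed
  Position 4 ('a'): matches sub[2] = 'a'
  Position 5 ('c'): no match needed
  Position 6 ('d'): no match needed
All 3 characters matched => is a subsequence

1


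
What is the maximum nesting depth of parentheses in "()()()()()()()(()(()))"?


Input: "()()()()()()()(()(()))"
Tracking depth:
  Position 0 '(': depth becomes 1
  Position 1 ')': depth becomes 0
  Position 2 '(': depth becomes 1
  Position 3 ')': depth becomes 0
  Position 4 '(': depth becomes 1
  Position 5 ')': depth becomes 0
  Position 6 '(': depth becomes 1
  Position 7 ')': depth becomes 0
  Position 8 '(': depth becomes 1
  Position 9 ')': depth becomes 0
  Position 10 '(': depth becomes 1
  Position 11 ')': depth becomes 0
  Position 12 '(': depth becomes 1
  Position 13 ')': depth becomes 0
  Position 14 '(': depth becomes 1
  Position 15 '(': depth becomes 2
  Position 16 ')': depth becomes 1
  Position 17 '(': depth becomes 2
  Position 18 '(': depth becomes 3
  Position 19 ')': depth becomes 2
  Position 20 ')': depth becomes 1
  Position 21 ')': depth becomes 0
Maximum depth reached: 3

3


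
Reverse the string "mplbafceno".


Input: mplbafceno
Reading characters right to left:
  Position 9: 'o'
  Position 8: 'n'
  Position 7: 'e'
  Position 6: 'c'
  Position 5: 'f'
  Position 4: 'a'
  Position 3: 'b'
  Position 2: 'l'
  Position 1: 'p'
  Position 0: 'm'
Reversed: onecfablpm

onecfablpm


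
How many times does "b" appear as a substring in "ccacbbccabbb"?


Searching for "b" in "ccacbbccabbb"
Scanning each position:
  Position 0: "c" => no
  Position 1: "c" => no
  Position 2: "a" => no
  Position 3: "c" => no
  Position 4: "b" => MATCH
  Position 5: "b" => MATCH
  Position 6: "c" => no
  Position 7: "c" => no
  Position 8: "a" => no
  Position 9: "b" => MATCH
  Position 10: "b" => MATCH
  Position 11: "b" => MATCH
Total occurrences: 5

5


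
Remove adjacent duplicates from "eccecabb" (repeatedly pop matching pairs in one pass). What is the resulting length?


Input: eccecabb
Stack-based adjacent duplicate removal:
  Read 'e': push. Stack: e
  Read 'c': push. Stack: ec
  Read 'c': matches stack top 'c' => pop. Stack: e
  Read 'e': matches stack top 'e' => pop. Stack: (empty)
  Read 'c': push. Stack: c
  Read 'a': push. Stack: ca
  Read 'b': push. Stack: cab
  Read 'b': matches stack top 'b' => pop. Stack: ca
Final stack: "ca" (length 2)

2


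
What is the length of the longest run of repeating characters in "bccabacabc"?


Input: "bccabacabc"
Scanning for longest run:
  Position 1 ('c'): new char, reset run to 1
  Position 2 ('c'): continues run of 'c', length=2
  Position 3 ('a'): new char, reset run to 1
  Position 4 ('b'): new char, reset run to 1
  Position 5 ('a'): new char, reset run to 1
  Position 6 ('c'): new char, reset run to 1
  Position 7 ('a'): new char, reset run to 1
  Position 8 ('b'): new char, reset run to 1
  Position 9 ('c'): new char, reset run to 1
Longest run: 'c' with length 2

2


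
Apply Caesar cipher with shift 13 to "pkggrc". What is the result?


Caesar cipher: shift "pkggrc" by 13
  'p' (pos 15) + 13 = pos 2 = 'c'
  'k' (pos 10) + 13 = pos 23 = 'x'
  'g' (pos 6) + 13 = pos 19 = 't'
  'g' (pos 6) + 13 = pos 19 = 't'
  'r' (pos 17) + 13 = pos 4 = 'e'
  'c' (pos 2) + 13 = pos 15 = 'p'
Result: cxttep

cxttep


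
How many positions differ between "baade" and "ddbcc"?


Comparing "baade" and "ddbcc" position by position:
  Position 0: 'b' vs 'd' => DIFFER
  Position 1: 'a' vs 'd' => DIFFER
  Position 2: 'a' vs 'b' => DIFFER
  Position 3: 'd' vs 'c' => DIFFER
  Position 4: 'e' vs 'c' => DIFFER
Positions that differ: 5

5


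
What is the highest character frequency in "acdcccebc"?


Input: acdcccebc
Character counts:
  'a': 1
  'b': 1
  'c': 5
  'd': 1
  'e': 1
Maximum frequency: 5

5


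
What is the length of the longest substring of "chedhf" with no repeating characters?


Input: "chedhf"
Sliding window (track last position of each char):
  Position 0 ('c'): window [0,0] length 1 -- new best
  Position 1 ('h'): window [0,1] length 2 -- new best
  Position 2 ('e'): window [0,2] length 3 -- new best
  Position 3 ('d'): window [0,3] length 4 -- new best
  Position 4 ('h'): repeat (last at 1), move window start to 2
  Position 4 ('h'): window [2,4] length 3
  Position 5 ('f'): window [2,5] length 4
Longest substring with no repeats: "ched" with length 4

4


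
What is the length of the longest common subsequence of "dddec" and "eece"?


LCS of "dddec" and "eece"
DP table:
           e    e    c    e
      0    0    0    0    0
  d   0    0    0    0    0
  d   0    0    0    0    0
  d   0    0    0    0    0
  e   0    1    1    1    1
  c   0    1    1    2    2
LCS length = dp[5][4] = 2

2


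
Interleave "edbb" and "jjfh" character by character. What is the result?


Interleaving "edbb" and "jjfh":
  Position 0: 'e' from first, 'j' from second => "ej"
  Position 1: 'd' from first, 'j' from second => "dj"
  Position 2: 'b' from first, 'f' from second => "bf"
  Position 3: 'b' from first, 'h' from second => "bh"
Result: ejdjbfbh

ejdjbfbh


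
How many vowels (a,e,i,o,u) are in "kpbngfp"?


Input: kpbngfp
Checking each character:
  'k' at position 0: consonant
  'p' at position 1: consonant
  'b' at position 2: consonant
  'n' at position 3: consonant
  'g' at position 4: consonant
  'f' at position 5: consonant
  'p' at position 6: consonant
Total vowels: 0

0


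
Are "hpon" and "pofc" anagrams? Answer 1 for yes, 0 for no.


Strings: "hpon", "pofc"
Sorted first:  hnop
Sorted second: cfop
Differ at position 0: 'h' vs 'c' => not anagrams

0


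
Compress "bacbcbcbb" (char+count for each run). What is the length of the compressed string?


Input: bacbcbcbb
Runs:
  'b' x 1 => "b1"
  'a' x 1 => "a1"
  'c' x 1 => "c1"
  'b' x 1 => "b1"
  'c' x 1 => "c1"
  'b' x 1 => "b1"
  'c' x 1 => "c1"
  'b' x 2 => "b2"
Compressed: "b1a1c1b1c1b1c1b2"
Compressed length: 16

16


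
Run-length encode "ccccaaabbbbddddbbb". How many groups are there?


Input: ccccaaabbbbddddbbb
Scanning for consecutive runs:
  Group 1: 'c' x 4 (positions 0-3)
  Group 2: 'a' x 3 (positions 4-6)
  Group 3: 'b' x 4 (positions 7-10)
  Group 4: 'd' x 4 (positions 11-14)
  Group 5: 'b' x 3 (positions 15-17)
Total groups: 5

5


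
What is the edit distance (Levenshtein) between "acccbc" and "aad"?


Computing edit distance: "acccbc" -> "aad"
DP table:
           a    a    d
      0    1    2    3
  a   1    0    1    2
  c   2    1    1    2
  c   3    2    2    2
  c   4    3    3    3
  b   5    4    4    4
  c   6    5    5    5
Edit distance = dp[6][3] = 5

5


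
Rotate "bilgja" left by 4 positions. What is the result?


Input: "bilgja", rotate left by 4
First 4 characters: "bilg"
Remaining characters: "ja"
Concatenate remaining + first: "ja" + "bilg" = "jabilg"

jabilg


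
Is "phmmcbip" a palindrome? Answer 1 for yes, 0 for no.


Input: phmmcbip
Reversed: pibcmmhp
  Compare pos 0 ('p') with pos 7 ('p'): match
  Compare pos 1 ('h') with pos 6 ('i'): MISMATCH
  Compare pos 2 ('m') with pos 5 ('b'): MISMATCH
  Compare pos 3 ('m') with pos 4 ('c'): MISMATCH
Result: not a palindrome

0


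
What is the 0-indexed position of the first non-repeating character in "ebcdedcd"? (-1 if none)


Input: ebcdedcd
Character frequencies:
  'b': 1
  'c': 2
  'd': 3
  'e': 2
Scanning left to right for freq == 1:
  Position 0 ('e'): freq=2, skip
  Position 1 ('b'): unique! => answer = 1

1


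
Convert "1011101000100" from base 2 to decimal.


Input: "1011101000100" in base 2
Positional expansion:
  Digit '1' (value 1) x 2^12 = 4096
  Digit '0' (value 0) x 2^11 = 0
  Digit '1' (value 1) x 2^10 = 1024
  Digit '1' (value 1) x 2^9 = 512
  Digit '1' (value 1) x 2^8 = 256
  Digit '0' (value 0) x 2^7 = 0
  Digit '1' (value 1) x 2^6 = 64
  Digit '0' (value 0) x 2^5 = 0
  Digit '0' (value 0) x 2^4 = 0
  Digit '0' (value 0) x 2^3 = 0
  Digit '1' (value 1) x 2^2 = 4
  Digit '0' (value 0) x 2^1 = 0
  Digit '0' (value 0) x 2^0 = 0
Sum = 5956

5956


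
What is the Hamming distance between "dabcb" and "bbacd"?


Comparing "dabcb" and "bbacd" position by position:
  Position 0: 'd' vs 'b' => differ
  Position 1: 'a' vs 'b' => differ
  Position 2: 'b' vs 'a' => differ
  Position 3: 'c' vs 'c' => same
  Position 4: 'b' vs 'd' => differ
Total differences (Hamming distance): 4

4


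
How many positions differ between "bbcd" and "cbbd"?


Comparing "bbcd" and "cbbd" position by position:
  Position 0: 'b' vs 'c' => DIFFER
  Position 1: 'b' vs 'b' => same
  Position 2: 'c' vs 'b' => DIFFER
  Position 3: 'd' vs 'd' => same
Positions that differ: 2

2


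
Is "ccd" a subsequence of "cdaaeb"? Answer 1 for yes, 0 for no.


Check if "ccd" is a subsequence of "cdaaeb"
Greedy scan:
  Position 0 ('c'): matches sub[0] = 'c'
  Position 1 ('d'): no match needed
  Position 2 ('a'): no match needed
  Position 3 ('a'): no match needed
  Position 4 ('e'): no match needed
  Position 5 ('b'): no match needed
Only matched 1/3 characters => not a subsequence

0


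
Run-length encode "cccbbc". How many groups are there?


Input: cccbbc
Scanning for consecutive runs:
  Group 1: 'c' x 3 (positions 0-2)
  Group 2: 'b' x 2 (positions 3-4)
  Group 3: 'c' x 1 (positions 5-5)
Total groups: 3

3


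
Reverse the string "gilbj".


Input: gilbj
Reading characters right to left:
  Position 4: 'j'
  Position 3: 'b'
  Position 2: 'l'
  Position 1: 'i'
  Position 0: 'g'
Reversed: jblig

jblig


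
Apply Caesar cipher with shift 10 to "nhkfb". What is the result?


Caesar cipher: shift "nhkfb" by 10
  'n' (pos 13) + 10 = pos 23 = 'x'
  'h' (pos 7) + 10 = pos 17 = 'r'
  'k' (pos 10) + 10 = pos 20 = 'u'
  'f' (pos 5) + 10 = pos 15 = 'p'
  'b' (pos 1) + 10 = pos 11 = 'l'
Result: xrupl

xrupl


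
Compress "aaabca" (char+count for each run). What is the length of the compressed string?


Input: aaabca
Runs:
  'a' x 3 => "a3"
  'b' x 1 => "b1"
  'c' x 1 => "c1"
  'a' x 1 => "a1"
Compressed: "a3b1c1a1"
Compressed length: 8

8


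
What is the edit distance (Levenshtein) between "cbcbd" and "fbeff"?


Computing edit distance: "cbcbd" -> "fbeff"
DP table:
           f    b    e    f    f
      0    1    2    3    4    5
  c   1    1    2    3    4    5
  b   2    2    1    2    3    4
  c   3    3    2    2    3    4
  b   4    4    3    3    3    4
  d   5    5    4    4    4    4
Edit distance = dp[5][5] = 4

4


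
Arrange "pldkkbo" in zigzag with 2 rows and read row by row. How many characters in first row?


Zigzag "pldkkbo" into 2 rows:
Placing characters:
  'p' => row 0
  'l' => row 1
  'd' => row 0
  'k' => row 1
  'k' => row 0
  'b' => row 1
  'o' => row 0
Rows:
  Row 0: "pdko"
  Row 1: "lkb"
First row length: 4

4


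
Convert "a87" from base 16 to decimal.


Input: "a87" in base 16
Positional expansion:
  Digit 'a' (value 10) x 16^2 = 2560
  Digit '8' (value 8) x 16^1 = 128
  Digit '7' (value 7) x 16^0 = 7
Sum = 2695

2695


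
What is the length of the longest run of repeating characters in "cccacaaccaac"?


Input: "cccacaaccaac"
Scanning for longest run:
  Position 1 ('c'): continues run of 'c', length=2
  Position 2 ('c'): continues run of 'c', length=3
  Position 3 ('a'): new char, reset run to 1
  Position 4 ('c'): new char, reset run to 1
  Position 5 ('a'): new char, reset run to 1
  Position 6 ('a'): continues run of 'a', length=2
  Position 7 ('c'): new char, reset run to 1
  Position 8 ('c'): continues run of 'c', length=2
  Position 9 ('a'): new char, reset run to 1
  Position 10 ('a'): continues run of 'a', length=2
  Position 11 ('c'): new char, reset run to 1
Longest run: 'c' with length 3

3


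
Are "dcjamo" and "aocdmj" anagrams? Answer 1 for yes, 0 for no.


Strings: "dcjamo", "aocdmj"
Sorted first:  acdjmo
Sorted second: acdjmo
Sorted forms match => anagrams

1


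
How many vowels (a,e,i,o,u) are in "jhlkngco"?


Input: jhlkngco
Checking each character:
  'j' at position 0: consonant
  'h' at position 1: consonant
  'l' at position 2: consonant
  'k' at position 3: consonant
  'n' at position 4: consonant
  'g' at position 5: consonant
  'c' at position 6: consonant
  'o' at position 7: vowel (running total: 1)
Total vowels: 1

1


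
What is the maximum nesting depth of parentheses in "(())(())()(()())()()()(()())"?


Input: "(())(())()(()())()()()(()())"
Tracking depth:
  Position 0 '(': depth becomes 1
  Position 1 '(': depth becomes 2
  Position 2 ')': depth becomes 1
  Position 3 ')': depth becomes 0
  Position 4 '(': depth becomes 1
  Position 5 '(': depth becomes 2
  Position 6 ')': depth becomes 1
  Position 7 ')': depth becomes 0
  Position 8 '(': depth becomes 1
  Position 9 ')': depth becomes 0
  Position 10 '(': depth becomes 1
  Position 11 '(': depth becomes 2
  Position 12 ')': depth becomes 1
  Position 13 '(': depth becomes 2
  Position 14 ')': depth becomes 1
  Position 15 ')': depth becomes 0
  Position 16 '(': depth becomes 1
  Position 17 ')': depth becomes 0
  Position 18 '(': depth becomes 1
  Position 19 ')': depth becomes 0
  Position 20 '(': depth becomes 1
  Position 21 ')': depth becomes 0
  Position 22 '(': depth becomes 1
  Position 23 '(': depth becomes 2
  Position 24 ')': depth becomes 1
  Position 25 '(': depth becomes 2
  Position 26 ')': depth becomes 1
  Position 27 ')': depth becomes 0
Maximum depth reached: 2

2


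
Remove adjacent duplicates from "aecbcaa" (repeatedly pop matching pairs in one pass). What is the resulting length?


Input: aecbcaa
Stack-based adjacent duplicate removal:
  Read 'a': push. Stack: a
  Read 'e': push. Stack: ae
  Read 'c': push. Stack: aec
  Read 'b': push. Stack: aecb
  Read 'c': push. Stack: aecbc
  Read 'a': push. Stack: aecbca
  Read 'a': matches stack top 'a' => pop. Stack: aecbc
Final stack: "aecbc" (length 5)

5


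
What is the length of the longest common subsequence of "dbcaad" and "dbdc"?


LCS of "dbcaad" and "dbdc"
DP table:
           d    b    d    c
      0    0    0    0    0
  d   0    1    1    1    1
  b   0    1    2    2    2
  c   0    1    2    2    3
  a   0    1    2    2    3
  a   0    1    2    2    3
  d   0    1    2    3    3
LCS length = dp[6][4] = 3

3


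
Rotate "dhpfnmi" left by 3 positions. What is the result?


Input: "dhpfnmi", rotate left by 3
First 3 characters: "dhp"
Remaining characters: "fnmi"
Concatenate remaining + first: "fnmi" + "dhp" = "fnmidhp"

fnmidhp


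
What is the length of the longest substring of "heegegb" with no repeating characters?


Input: "heegegb"
Sliding window (track last position of each char):
  Position 0 ('h'): window [0,0] length 1 -- new best
  Position 1 ('e'): window [0,1] length 2 -- new best
  Position 2 ('e'): repeat (last at 1), move window start to 2
  Position 2 ('e'): window [2,2] length 1
  Position 3 ('g'): window [2,3] length 2
  Position 4 ('e'): repeat (last at 2), move window start to 3
  Position 4 ('e'): window [3,4] length 2
  Position 5 ('g'): repeat (last at 3), move window start to 4
  Position 5 ('g'): window [4,5] length 2
  Position 6 ('b'): window [4,6] length 3 -- new best
Longest substring with no repeats: "egb" with length 3

3


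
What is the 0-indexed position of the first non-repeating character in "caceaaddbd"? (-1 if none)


Input: caceaaddbd
Character frequencies:
  'a': 3
  'b': 1
  'c': 2
  'd': 3
  'e': 1
Scanning left to right for freq == 1:
  Position 0 ('c'): freq=2, skip
  Position 1 ('a'): freq=3, skip
  Position 2 ('c'): freq=2, skip
  Position 3 ('e'): unique! => answer = 3

3


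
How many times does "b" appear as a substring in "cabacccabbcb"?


Searching for "b" in "cabacccabbcb"
Scanning each position:
  Position 0: "c" => no
  Position 1: "a" => no
  Position 2: "b" => MATCH
  Position 3: "a" => no
  Position 4: "c" => no
  Position 5: "c" => no
  Position 6: "c" => no
  Position 7: "a" => no
  Position 8: "b" => MATCH
  Position 9: "b" => MATCH
  Position 10: "c" => no
  Position 11: "b" => MATCH
Total occurrences: 4

4


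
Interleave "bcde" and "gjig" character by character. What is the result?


Interleaving "bcde" and "gjig":
  Position 0: 'b' from first, 'g' from second => "bg"
  Position 1: 'c' from first, 'j' from second => "cj"
  Position 2: 'd' from first, 'i' from second => "di"
  Position 3: 'e' from first, 'g' from second => "eg"
Result: bgcjdieg

bgcjdieg


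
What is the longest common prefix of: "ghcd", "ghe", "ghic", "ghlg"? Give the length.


Words: ghcd, ghe, ghic, ghlg
  Position 0: all 'g' => match
  Position 1: all 'h' => match
  Position 2: ('c', 'e', 'i', 'l') => mismatch, stop
LCP = "gh" (length 2)

2


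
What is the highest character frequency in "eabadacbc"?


Input: eabadacbc
Character counts:
  'a': 3
  'b': 2
  'c': 2
  'd': 1
  'e': 1
Maximum frequency: 3

3


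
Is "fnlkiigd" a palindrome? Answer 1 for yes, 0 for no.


Input: fnlkiigd
Reversed: dgiiklnf
  Compare pos 0 ('f') with pos 7 ('d'): MISMATCH
  Compare pos 1 ('n') with pos 6 ('g'): MISMATCH
  Compare pos 2 ('l') with pos 5 ('i'): MISMATCH
  Compare pos 3 ('k') with pos 4 ('i'): MISMATCH
Result: not a palindrome

0


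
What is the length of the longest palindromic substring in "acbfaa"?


Input: "acbfaa"
Checking substrings for palindromes:
  [4:6] "aa" (len 2) => palindrome
Longest palindromic substring: "aa" with length 2

2


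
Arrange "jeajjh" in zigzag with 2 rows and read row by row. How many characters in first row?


Zigzag "jeajjh" into 2 rows:
Placing characters:
  'j' => row 0
  'e' => row 1
  'a' => row 0
  'j' => row 1
  'j' => row 0
  'h' => row 1
Rows:
  Row 0: "jaj"
  Row 1: "ejh"
First row length: 3

3


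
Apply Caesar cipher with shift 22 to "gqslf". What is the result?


Caesar cipher: shift "gqslf" by 22
  'g' (pos 6) + 22 = pos 2 = 'c'
  'q' (pos 16) + 22 = pos 12 = 'm'
  's' (pos 18) + 22 = pos 14 = 'o'
  'l' (pos 11) + 22 = pos 7 = 'h'
  'f' (pos 5) + 22 = pos 1 = 'b'
Result: cmohb

cmohb


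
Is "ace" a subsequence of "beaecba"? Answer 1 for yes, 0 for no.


Check if "ace" is a subsequence of "beaecba"
Greedy scan:
  Position 0 ('b'): no match needed
  Position 1 ('e'): no match needed
  Position 2 ('a'): matches sub[0] = 'a'
  Position 3 ('e'): no match needed
  Position 4 ('c'): matches sub[1] = 'c'
  Position 5 ('b'): no match needed
  Position 6 ('a'): no match needed
Only matched 2/3 characters => not a subsequence

0


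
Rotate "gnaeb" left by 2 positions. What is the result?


Input: "gnaeb", rotate left by 2
First 2 characters: "gn"
Remaining characters: "aeb"
Concatenate remaining + first: "aeb" + "gn" = "aebgn"

aebgn


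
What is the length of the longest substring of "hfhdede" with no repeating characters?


Input: "hfhdede"
Sliding window (track last position of each char):
  Position 0 ('h'): window [0,0] length 1 -- new best
  Position 1 ('f'): window [0,1] length 2 -- new best
  Position 2 ('h'): repeat (last at 0), move window start to 1
  Position 2 ('h'): window [1,2] length 2
  Position 3 ('d'): window [1,3] length 3 -- new best
  Position 4 ('e'): window [1,4] length 4 -- new best
  Position 5 ('d'): repeat (last at 3), move window start to 4
  Position 5 ('d'): window [4,5] length 2
  Position 6 ('e'): repeat (last at 4), move window start to 5
  Position 6 ('e'): window [5,6] length 2
Longest substring with no repeats: "fhde" with length 4

4


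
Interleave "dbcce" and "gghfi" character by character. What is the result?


Interleaving "dbcce" and "gghfi":
  Position 0: 'd' from first, 'g' from second => "dg"
  Position 1: 'b' from first, 'g' from second => "bg"
  Position 2: 'c' from first, 'h' from second => "ch"
  Position 3: 'c' from first, 'f' from second => "cf"
  Position 4: 'e' from first, 'i' from second => "ei"
Result: dgbgchcfei

dgbgchcfei


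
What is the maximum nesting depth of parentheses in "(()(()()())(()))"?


Input: "(()(()()())(()))"
Tracking depth:
  Position 0 '(': depth becomes 1
  Position 1 '(': depth becomes 2
  Position 2 ')': depth becomes 1
  Position 3 '(': depth becomes 2
  Position 4 '(': depth becomes 3
  Position 5 ')': depth becomes 2
  Position 6 '(': depth becomes 3
  Position 7 ')': depth becomes 2
  Position 8 '(': depth becomes 3
  Position 9 ')': depth becomes 2
  Position 10 ')': depth becomes 1
  Position 11 '(': depth becomes 2
  Position 12 '(': depth becomes 3
  Position 13 ')': depth becomes 2
  Position 14 ')': depth becomes 1
  Position 15 ')': depth becomes 0
Maximum depth reached: 3

3


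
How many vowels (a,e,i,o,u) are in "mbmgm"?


Input: mbmgm
Checking each character:
  'm' at position 0: consonant
  'b' at position 1: consonant
  'm' at position 2: consonant
  'g' at position 3: consonant
  'm' at position 4: consonant
Total vowels: 0

0


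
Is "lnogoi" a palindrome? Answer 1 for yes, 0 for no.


Input: lnogoi
Reversed: iogonl
  Compare pos 0 ('l') with pos 5 ('i'): MISMATCH
  Compare pos 1 ('n') with pos 4 ('o'): MISMATCH
  Compare pos 2 ('o') with pos 3 ('g'): MISMATCH
Result: not a palindrome

0


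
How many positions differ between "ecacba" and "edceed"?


Comparing "ecacba" and "edceed" position by position:
  Position 0: 'e' vs 'e' => same
  Position 1: 'c' vs 'd' => DIFFER
  Position 2: 'a' vs 'c' => DIFFER
  Position 3: 'c' vs 'e' => DIFFER
  Position 4: 'b' vs 'e' => DIFFER
  Position 5: 'a' vs 'd' => DIFFER
Positions that differ: 5

5


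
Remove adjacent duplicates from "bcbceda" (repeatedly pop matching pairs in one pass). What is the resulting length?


Input: bcbceda
Stack-based adjacent duplicate removal:
  Read 'b': push. Stack: b
  Read 'c': push. Stack: bc
  Read 'b': push. Stack: bcb
  Read 'c': push. Stack: bcbc
  Read 'e': push. Stack: bcbce
  Read 'd': push. Stack: bcbced
  Read 'a': push. Stack: bcbceda
Final stack: "bcbceda" (length 7)

7


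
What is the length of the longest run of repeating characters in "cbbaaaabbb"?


Input: "cbbaaaabbb"
Scanning for longest run:
  Position 1 ('b'): new char, reset run to 1
  Position 2 ('b'): continues run of 'b', length=2
  Position 3 ('a'): new char, reset run to 1
  Position 4 ('a'): continues run of 'a', length=2
  Position 5 ('a'): continues run of 'a', length=3
  Position 6 ('a'): continues run of 'a', length=4
  Position 7 ('b'): new char, reset run to 1
  Position 8 ('b'): continues run of 'b', length=2
  Position 9 ('b'): continues run of 'b', length=3
Longest run: 'a' with length 4

4


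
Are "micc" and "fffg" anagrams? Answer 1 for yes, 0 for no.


Strings: "micc", "fffg"
Sorted first:  ccim
Sorted second: fffg
Differ at position 0: 'c' vs 'f' => not anagrams

0


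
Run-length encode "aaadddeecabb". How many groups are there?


Input: aaadddeecabb
Scanning for consecutive runs:
  Group 1: 'a' x 3 (positions 0-2)
  Group 2: 'd' x 3 (positions 3-5)
  Group 3: 'e' x 2 (positions 6-7)
  Group 4: 'c' x 1 (positions 8-8)
  Group 5: 'a' x 1 (positions 9-9)
  Group 6: 'b' x 2 (positions 10-11)
Total groups: 6

6


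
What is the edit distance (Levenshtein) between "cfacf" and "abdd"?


Computing edit distance: "cfacf" -> "abdd"
DP table:
           a    b    d    d
      0    1    2    3    4
  c   1    1    2    3    4
  f   2    2    2    3    4
  a   3    2    3    3    4
  c   4    3    3    4    4
  f   5    4    4    4    5
Edit distance = dp[5][4] = 5

5


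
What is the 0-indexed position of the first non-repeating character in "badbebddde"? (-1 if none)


Input: badbebddde
Character frequencies:
  'a': 1
  'b': 3
  'd': 4
  'e': 2
Scanning left to right for freq == 1:
  Position 0 ('b'): freq=3, skip
  Position 1 ('a'): unique! => answer = 1

1


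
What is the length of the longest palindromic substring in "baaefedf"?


Input: "baaefedf"
Checking substrings for palindromes:
  [3:6] "efe" (len 3) => palindrome
  [1:3] "aa" (len 2) => palindrome
Longest palindromic substring: "efe" with length 3

3


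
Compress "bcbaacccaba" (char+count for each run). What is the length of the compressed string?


Input: bcbaacccaba
Runs:
  'b' x 1 => "b1"
  'c' x 1 => "c1"
  'b' x 1 => "b1"
  'a' x 2 => "a2"
  'c' x 3 => "c3"
  'a' x 1 => "a1"
  'b' x 1 => "b1"
  'a' x 1 => "a1"
Compressed: "b1c1b1a2c3a1b1a1"
Compressed length: 16

16


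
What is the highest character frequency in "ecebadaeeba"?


Input: ecebadaeeba
Character counts:
  'a': 3
  'b': 2
  'c': 1
  'd': 1
  'e': 4
Maximum frequency: 4

4


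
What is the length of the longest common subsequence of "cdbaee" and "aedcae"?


LCS of "cdbaee" and "aedcae"
DP table:
           a    e    d    c    a    e
      0    0    0    0    0    0    0
  c   0    0    0    0    1    1    1
  d   0    0    0    1    1    1    1
  b   0    0    0    1    1    1    1
  a   0    1    1    1    1    2    2
  e   0    1    2    2    2    2    3
  e   0    1    2    2    2    2    3
LCS length = dp[6][6] = 3

3


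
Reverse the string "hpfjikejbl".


Input: hpfjikejbl
Reading characters right to left:
  Position 9: 'l'
  Position 8: 'b'
  Position 7: 'j'
  Position 6: 'e'
  Position 5: 'k'
  Position 4: 'i'
  Position 3: 'j'
  Position 2: 'f'
  Position 1: 'p'
  Position 0: 'h'
Reversed: lbjekijfph

lbjekijfph


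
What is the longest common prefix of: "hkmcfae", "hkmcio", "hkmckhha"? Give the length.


Words: hkmcfae, hkmcio, hkmckhha
  Position 0: all 'h' => match
  Position 1: all 'k' => match
  Position 2: all 'm' => match
  Position 3: all 'c' => match
  Position 4: ('f', 'i', 'k') => mismatch, stop
LCP = "hkmc" (length 4)

4


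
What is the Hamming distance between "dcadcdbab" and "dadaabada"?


Comparing "dcadcdbab" and "dadaabada" position by position:
  Position 0: 'd' vs 'd' => same
  Position 1: 'c' vs 'a' => differ
  Position 2: 'a' vs 'd' => differ
  Position 3: 'd' vs 'a' => differ
  Position 4: 'c' vs 'a' => differ
  Position 5: 'd' vs 'b' => differ
  Position 6: 'b' vs 'a' => differ
  Position 7: 'a' vs 'd' => differ
  Position 8: 'b' vs 'a' => differ
Total differences (Hamming distance): 8

8


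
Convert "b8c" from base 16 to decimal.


Input: "b8c" in base 16
Positional expansion:
  Digit 'b' (value 11) x 16^2 = 2816
  Digit '8' (value 8) x 16^1 = 128
  Digit 'c' (value 12) x 16^0 = 12
Sum = 2956

2956


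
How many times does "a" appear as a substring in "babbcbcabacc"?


Searching for "a" in "babbcbcabacc"
Scanning each position:
  Position 0: "b" => no
  Position 1: "a" => MATCH
  Position 2: "b" => no
  Position 3: "b" => no
  Position 4: "c" => no
  Position 5: "b" => no
  Position 6: "c" => no
  Position 7: "a" => MATCH
  Position 8: "b" => no
  Position 9: "a" => MATCH
  Position 10: "c" => no
  Position 11: "c" => no
Total occurrences: 3

3


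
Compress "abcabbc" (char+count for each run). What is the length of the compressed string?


Input: abcabbc
Runs:
  'a' x 1 => "a1"
  'b' x 1 => "b1"
  'c' x 1 => "c1"
  'a' x 1 => "a1"
  'b' x 2 => "b2"
  'c' x 1 => "c1"
Compressed: "a1b1c1a1b2c1"
Compressed length: 12

12


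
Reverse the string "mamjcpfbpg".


Input: mamjcpfbpg
Reading characters right to left:
  Position 9: 'g'
  Position 8: 'p'
  Position 7: 'b'
  Position 6: 'f'
  Position 5: 'p'
  Position 4: 'c'
  Position 3: 'j'
  Position 2: 'm'
  Position 1: 'a'
  Position 0: 'm'
Reversed: gpbfpcjmam

gpbfpcjmam


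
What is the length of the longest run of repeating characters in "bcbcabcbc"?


Input: "bcbcabcbc"
Scanning for longest run:
  Position 1 ('c'): new char, reset run to 1
  Position 2 ('b'): new char, reset run to 1
  Position 3 ('c'): new char, reset run to 1
  Position 4 ('a'): new char, reset run to 1
  Position 5 ('b'): new char, reset run to 1
  Position 6 ('c'): new char, reset run to 1
  Position 7 ('b'): new char, reset run to 1
  Position 8 ('c'): new char, reset run to 1
Longest run: 'b' with length 1

1


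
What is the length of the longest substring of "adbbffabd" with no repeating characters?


Input: "adbbffabd"
Sliding window (track last position of each char):
  Position 0 ('a'): window [0,0] length 1 -- new best
  Position 1 ('d'): window [0,1] length 2 -- new best
  Position 2 ('b'): window [0,2] length 3 -- new best
  Position 3 ('b'): repeat (last at 2), move window start to 3
  Position 3 ('b'): window [3,3] length 1
  Position 4 ('f'): window [3,4] length 2
  Position 5 ('f'): repeat (last at 4), move window start to 5
  Position 5 ('f'): window [5,5] length 1
  Position 6 ('a'): window [5,6] length 2
  Position 7 ('b'): window [5,7] length 3
  Position 8 ('d'): window [5,8] length 4 -- new best
Longest substring with no repeats: "fabd" with length 4

4


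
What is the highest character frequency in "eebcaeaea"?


Input: eebcaeaea
Character counts:
  'a': 3
  'b': 1
  'c': 1
  'e': 4
Maximum frequency: 4

4


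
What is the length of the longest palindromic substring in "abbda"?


Input: "abbda"
Checking substrings for palindromes:
  [1:3] "bb" (len 2) => palindrome
Longest palindromic substring: "bb" with length 2

2


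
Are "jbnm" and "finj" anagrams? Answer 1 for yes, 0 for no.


Strings: "jbnm", "finj"
Sorted first:  bjmn
Sorted second: fijn
Differ at position 0: 'b' vs 'f' => not anagrams

0


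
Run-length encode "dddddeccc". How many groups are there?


Input: dddddeccc
Scanning for consecutive runs:
  Group 1: 'd' x 5 (positions 0-4)
  Group 2: 'e' x 1 (positions 5-5)
  Group 3: 'c' x 3 (positions 6-8)
Total groups: 3

3
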